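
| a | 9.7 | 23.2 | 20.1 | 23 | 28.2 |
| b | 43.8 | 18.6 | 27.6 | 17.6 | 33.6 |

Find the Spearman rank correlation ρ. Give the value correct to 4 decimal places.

Rank a: 1, 4, 2, 3, 5
Rank b: 5, 2, 3, 1, 4
d = rank(a) − rank(b): -4, 2, -1, 2, 1; Σd² = 26
ρ = 1 − 6Σd² / [n(n²−1)] = 1 − 6×26 / (5×24) = 1 − 156/120 ≈ -0.3000

-0.3000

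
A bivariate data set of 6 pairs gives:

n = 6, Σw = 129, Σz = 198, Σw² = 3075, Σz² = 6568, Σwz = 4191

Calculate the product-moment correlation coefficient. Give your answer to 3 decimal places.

r = (nΣwz − ΣwΣz) / √[(nΣw² − (Σw)²)(nΣz² − (Σz)²)]
Numerator: 6×4191 − 129×198 = -396
Denominator: √[(18450 − 16641)(39408 − 39204)] = √[1809 × 204] = 607.4833
r = -396 / 607.4833 ≈ -0.652

-0.652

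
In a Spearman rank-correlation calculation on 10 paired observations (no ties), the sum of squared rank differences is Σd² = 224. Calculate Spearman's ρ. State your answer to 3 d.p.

ρ = 1 − 6Σd² / [n(n²−1)] = 1 − 6×224 / (10×99)
  = 1 − 1344/990 = 1 − 1.3576 ≈ -0.358

-0.358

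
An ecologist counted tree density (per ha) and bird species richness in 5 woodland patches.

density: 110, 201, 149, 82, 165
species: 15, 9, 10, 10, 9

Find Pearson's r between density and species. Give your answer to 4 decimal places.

n = 5, Σx = 707, Σy = 53, Σx² = 108651, Σy² = 587, Σxy = 7254
nΣxy − ΣxΣy = 36270 − 37471 = -1201
nΣx² − (Σx)² = 543255 − 499849 = 43406; nΣy² − (Σy)² = 2935 − 2809 = 126
r = -1201 / √(43406 × 126) = -1201 / 2338.6227 ≈ -0.5136

-0.5136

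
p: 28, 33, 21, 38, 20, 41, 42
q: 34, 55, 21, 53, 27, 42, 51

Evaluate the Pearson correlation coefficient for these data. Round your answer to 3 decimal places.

0.830

n = 7, Σp = 223, Σq = 283, Σp² = 7603, Σq² = 12525, Σpq = 9626
nΣpq − ΣpΣq = 67382 − 63109 = 4273
nΣp² − (Σp)² = 53221 − 49729 = 3492; nΣq² − (Σq)² = 87675 − 80089 = 7586
r = 4273 / √(3492 × 7586) = 4273 / 5146.8740 ≈ 0.830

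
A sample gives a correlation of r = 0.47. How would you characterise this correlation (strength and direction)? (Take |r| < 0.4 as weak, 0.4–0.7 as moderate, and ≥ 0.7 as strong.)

moderate positive

r = 0.47 > 0 so the relationship is positive.
|r| = 0.47, which falls in the moderate range.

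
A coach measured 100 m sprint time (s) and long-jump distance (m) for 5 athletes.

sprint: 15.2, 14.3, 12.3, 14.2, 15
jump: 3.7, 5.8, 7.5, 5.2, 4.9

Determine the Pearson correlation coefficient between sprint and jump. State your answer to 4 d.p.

n = 5, Σx = 71, Σy = 27.1, Σx² = 1013.46, Σy² = 154.63, Σxy = 378.77
nΣxy − ΣxΣy = 1893.85 − 1924.1 = -30.25
nΣx² − (Σx)² = 5067.3 − 5041 = 26.3; nΣy² − (Σy)² = 773.15 − 734.41 = 38.74
r = -30.25 / √(26.3 × 38.74) = -30.25 / 31.9196 ≈ -0.9477

-0.9477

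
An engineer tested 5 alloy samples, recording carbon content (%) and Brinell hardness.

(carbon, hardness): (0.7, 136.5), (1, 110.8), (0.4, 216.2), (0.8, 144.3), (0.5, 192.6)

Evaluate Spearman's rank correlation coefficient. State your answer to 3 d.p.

-0.900

Rank carbon: 3, 5, 1, 4, 2
Rank hardness: 2, 1, 5, 3, 4
d = rank(carbon) − rank(hardness): 1, 4, -4, 1, -2; Σd² = 38
ρ = 1 − 6Σd² / [n(n²−1)] = 1 − 6×38 / (5×24) = 1 − 228/120 ≈ -0.900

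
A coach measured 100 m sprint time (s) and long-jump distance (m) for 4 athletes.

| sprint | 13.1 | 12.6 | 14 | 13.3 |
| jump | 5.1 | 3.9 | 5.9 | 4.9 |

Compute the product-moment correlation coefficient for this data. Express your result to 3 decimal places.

n = 4, Σx = 53, Σy = 19.8, Σx² = 703.26, Σy² = 100.04, Σxy = 263.72
nΣxy − ΣxΣy = 1054.88 − 1049.4 = 5.48
nΣx² − (Σx)² = 2813.04 − 2809 = 4.04; nΣy² − (Σy)² = 400.16 − 392.04 = 8.12
r = 5.48 / √(4.04 × 8.12) = 5.48 / 5.7275 ≈ 0.957

0.957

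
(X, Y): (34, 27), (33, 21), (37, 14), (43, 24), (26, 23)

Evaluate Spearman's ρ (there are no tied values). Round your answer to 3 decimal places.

Rank X: 3, 2, 4, 5, 1
Rank Y: 5, 2, 1, 4, 3
d = rank(X) − rank(Y): -2, 0, 3, 1, -2; Σd² = 18
ρ = 1 − 6Σd² / [n(n²−1)] = 1 − 6×18 / (5×24) = 1 − 108/120 ≈ 0.100

0.100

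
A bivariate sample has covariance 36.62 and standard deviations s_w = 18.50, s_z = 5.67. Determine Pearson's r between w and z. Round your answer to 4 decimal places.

0.3491

r = Cov(w,z) / (s_w · s_z) = 36.62 / (18.50 × 5.67)
  = 36.62 / 104.8950 ≈ 0.3491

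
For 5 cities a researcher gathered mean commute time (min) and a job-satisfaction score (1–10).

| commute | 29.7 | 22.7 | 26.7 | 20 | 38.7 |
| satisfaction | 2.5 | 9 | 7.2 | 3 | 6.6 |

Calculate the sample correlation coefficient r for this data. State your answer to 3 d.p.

n = 5, Σx = 137.8, Σy = 28.3, Σx² = 4007.96, Σy² = 191.65, Σxy = 786.21
nΣxy − ΣxΣy = 3931.05 − 3899.74 = 31.31
nΣx² − (Σx)² = 20039.8 − 18988.84 = 1050.96; nΣy² − (Σy)² = 958.25 − 800.89 = 157.36
r = 31.31 / √(1050.96 × 157.36) = 31.31 / 406.6683 ≈ 0.077

0.077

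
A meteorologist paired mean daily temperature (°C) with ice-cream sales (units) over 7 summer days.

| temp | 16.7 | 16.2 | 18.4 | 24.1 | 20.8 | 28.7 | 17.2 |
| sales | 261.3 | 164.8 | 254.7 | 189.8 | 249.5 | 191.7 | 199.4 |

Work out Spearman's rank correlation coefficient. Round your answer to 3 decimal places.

-0.107

Rank temp: 2, 1, 4, 6, 5, 7, 3
Rank sales: 7, 1, 6, 2, 5, 3, 4
d = rank(temp) − rank(sales): -5, 0, -2, 4, 0, 4, -1; Σd² = 62
ρ = 1 − 6Σd² / [n(n²−1)] = 1 − 6×62 / (7×48) = 1 − 372/336 ≈ -0.107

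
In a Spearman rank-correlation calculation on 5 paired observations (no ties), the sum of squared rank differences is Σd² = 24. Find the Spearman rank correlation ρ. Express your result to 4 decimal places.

-0.2000

ρ = 1 − 6Σd² / [n(n²−1)] = 1 − 6×24 / (5×24)
  = 1 − 144/120 = 1 − 1.20000 ≈ -0.2000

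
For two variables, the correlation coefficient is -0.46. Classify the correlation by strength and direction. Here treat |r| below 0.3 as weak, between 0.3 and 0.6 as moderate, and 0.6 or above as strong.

moderate negative

r = -0.46 < 0 so the relationship is negative.
|r| = 0.46, which falls in the moderate range.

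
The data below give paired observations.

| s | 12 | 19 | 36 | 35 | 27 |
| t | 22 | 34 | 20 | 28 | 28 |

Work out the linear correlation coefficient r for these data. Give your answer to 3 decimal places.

n = 5, Σs = 129, Σt = 132, Σs² = 3755, Σt² = 3608, Σst = 3366
nΣst − ΣsΣt = 16830 − 17028 = -198
nΣs² − (Σs)² = 18775 − 16641 = 2134; nΣt² − (Σt)² = 18040 − 17424 = 616
r = -198 / √(2134 × 616) = -198 / 1146.5357 ≈ -0.173

-0.173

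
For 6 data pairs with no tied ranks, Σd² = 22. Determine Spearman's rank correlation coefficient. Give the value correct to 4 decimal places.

ρ = 1 − 6Σd² / [n(n²−1)] = 1 − 6×22 / (6×35)
  = 1 − 132/210 = 1 − 0.62857 ≈ 0.3714

0.3714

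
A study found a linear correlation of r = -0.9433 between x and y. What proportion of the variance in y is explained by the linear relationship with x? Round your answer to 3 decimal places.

r² = (-0.9433)² = 0.890

0.890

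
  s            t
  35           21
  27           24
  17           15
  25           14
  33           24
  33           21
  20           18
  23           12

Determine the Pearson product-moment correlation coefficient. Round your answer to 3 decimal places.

0.669

n = 8, Σs = 213, Σt = 149, Σs² = 5975, Σt² = 2923, Σst = 4109
nΣst − ΣsΣt = 32872 − 31737 = 1135
nΣs² − (Σs)² = 47800 − 45369 = 2431; nΣt² − (Σt)² = 23384 − 22201 = 1183
r = 1135 / √(2431 × 1183) = 1135 / 1695.8399 ≈ 0.669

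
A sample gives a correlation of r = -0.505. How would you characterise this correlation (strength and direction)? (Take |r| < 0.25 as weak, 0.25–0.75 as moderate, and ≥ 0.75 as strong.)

moderate negative

r = -0.505 < 0 so the relationship is negative.
|r| = 0.505, which falls in the moderate range.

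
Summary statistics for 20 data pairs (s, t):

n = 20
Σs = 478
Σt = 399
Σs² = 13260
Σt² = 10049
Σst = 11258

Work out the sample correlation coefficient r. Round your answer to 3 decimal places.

0.879

r = (nΣst − ΣsΣt) / √[(nΣs² − (Σs)²)(nΣt² − (Σt)²)]
Numerator: 20×11258 − 478×399 = 34438
Denominator: √[(265200 − 228484)(200980 − 159201)] = √[36716 × 41779] = 39165.7729
r = 34438 / 39165.7729 ≈ 0.879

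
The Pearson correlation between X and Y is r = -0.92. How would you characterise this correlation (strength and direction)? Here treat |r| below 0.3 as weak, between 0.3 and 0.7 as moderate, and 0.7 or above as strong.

r = -0.92 < 0 so the relationship is negative.
|r| = 0.92, which falls in the strong range.

strong negative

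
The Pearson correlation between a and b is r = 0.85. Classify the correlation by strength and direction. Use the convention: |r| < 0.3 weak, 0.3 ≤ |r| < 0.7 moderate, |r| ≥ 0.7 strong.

strong positive

r = 0.85 > 0 so the relationship is positive.
|r| = 0.85, which falls in the strong range.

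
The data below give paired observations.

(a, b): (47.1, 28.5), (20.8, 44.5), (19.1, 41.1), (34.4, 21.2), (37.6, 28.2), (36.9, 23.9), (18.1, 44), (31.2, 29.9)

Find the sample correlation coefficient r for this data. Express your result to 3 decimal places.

-0.827

n = 8, Σa = 245.2, Σb = 261.3, Σa² = 8275.64, Σb² = 9127.61, Σab = 7453.75
nΣab − ΣaΣb = 59630 − 64070.76 = -4440.76
nΣa² − (Σa)² = 66205.12 − 60123.04 = 6082.08; nΣb² − (Σb)² = 73020.88 − 68277.69 = 4743.19
r = -4440.76 / √(6082.08 × 4743.19) = -4440.76 / 5371.0763 ≈ -0.827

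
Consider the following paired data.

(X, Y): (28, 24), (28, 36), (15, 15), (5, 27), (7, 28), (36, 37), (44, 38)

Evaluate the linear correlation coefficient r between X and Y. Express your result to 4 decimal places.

n = 7, ΣX = 163, ΣY = 205, ΣX² = 5099, ΣY² = 6423, ΣXY = 5240
nΣXY − ΣXΣY = 36680 − 33415 = 3265
nΣX² − (ΣX)² = 35693 − 26569 = 9124; nΣY² − (ΣY)² = 44961 − 42025 = 2936
r = 3265 / √(9124 × 2936) = 3265 / 5175.7187 ≈ 0.6308

0.6308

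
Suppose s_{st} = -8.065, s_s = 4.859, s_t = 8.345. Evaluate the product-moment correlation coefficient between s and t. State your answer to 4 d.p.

r = Cov(s,t) / (s_s · s_t) = -8.065 / (4.859 × 8.345)
  = -8.065 / 40.5484 ≈ -0.1989

-0.1989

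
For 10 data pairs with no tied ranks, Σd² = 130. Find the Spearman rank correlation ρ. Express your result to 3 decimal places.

0.212

ρ = 1 − 6Σd² / [n(n²−1)] = 1 − 6×130 / (10×99)
  = 1 − 780/990 = 1 − 0.7879 ≈ 0.212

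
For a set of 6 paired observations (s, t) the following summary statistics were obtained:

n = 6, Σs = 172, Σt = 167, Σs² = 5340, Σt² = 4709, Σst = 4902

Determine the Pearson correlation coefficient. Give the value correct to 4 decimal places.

r = (nΣst − ΣsΣt) / √[(nΣs² − (Σs)²)(nΣt² − (Σt)²)]
Numerator: 6×4902 − 172×167 = 688
Denominator: √[(32040 − 29584)(28254 − 27889)] = √[2456 × 365] = 946.8052
r = 688 / 946.8052 ≈ 0.7267

0.7267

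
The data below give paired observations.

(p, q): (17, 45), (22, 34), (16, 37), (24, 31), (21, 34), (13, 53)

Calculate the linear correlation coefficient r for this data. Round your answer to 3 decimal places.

n = 6, Σp = 113, Σq = 234, Σp² = 2215, Σq² = 9476, Σpq = 4252
nΣpq − ΣpΣq = 25512 − 26442 = -930
nΣp² − (Σp)² = 13290 − 12769 = 521; nΣq² − (Σq)² = 56856 − 54756 = 2100
r = -930 / √(521 × 2100) = -930 / 1045.9924 ≈ -0.889

-0.889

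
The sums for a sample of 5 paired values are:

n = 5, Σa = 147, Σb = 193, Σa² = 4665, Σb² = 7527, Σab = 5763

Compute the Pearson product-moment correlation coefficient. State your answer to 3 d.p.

r = (nΣab − ΣaΣb) / √[(nΣa² − (Σa)²)(nΣb² − (Σb)²)]
Numerator: 5×5763 − 147×193 = 444
Denominator: √[(23325 − 21609)(37635 − 37249)] = √[1716 × 386] = 813.8649
r = 444 / 813.8649 ≈ 0.546

0.546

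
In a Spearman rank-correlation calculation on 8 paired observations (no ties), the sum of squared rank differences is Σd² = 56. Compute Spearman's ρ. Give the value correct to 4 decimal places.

ρ = 1 − 6Σd² / [n(n²−1)] = 1 − 6×56 / (8×63)
  = 1 − 336/504 = 1 − 0.66667 ≈ 0.3333

0.3333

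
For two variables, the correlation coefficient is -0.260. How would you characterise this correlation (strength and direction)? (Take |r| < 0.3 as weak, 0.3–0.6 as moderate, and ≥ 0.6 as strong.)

r = -0.260 < 0 so the relationship is negative.
|r| = 0.260, which falls in the weak range.

weak negative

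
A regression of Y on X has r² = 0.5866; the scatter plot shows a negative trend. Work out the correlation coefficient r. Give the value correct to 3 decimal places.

-0.766

|r| = √0.5866 = 0.766
The association is negative, so r = −0.766.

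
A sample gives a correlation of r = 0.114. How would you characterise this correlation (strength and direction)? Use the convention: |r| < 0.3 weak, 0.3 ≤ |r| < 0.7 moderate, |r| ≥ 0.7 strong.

weak positive

r = 0.114 > 0 so the relationship is positive.
|r| = 0.114, which falls in the weak range.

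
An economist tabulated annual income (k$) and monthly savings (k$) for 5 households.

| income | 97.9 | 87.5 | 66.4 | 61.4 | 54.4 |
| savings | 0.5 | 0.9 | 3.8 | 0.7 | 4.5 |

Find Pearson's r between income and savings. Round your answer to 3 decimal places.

-0.689

n = 5, Σx = 367.6, Σy = 10.4, Σx² = 28378.94, Σy² = 36.24, Σxy = 667.8
nΣxy − ΣxΣy = 3339 − 3823.04 = -484.04
nΣx² − (Σx)² = 141894.7 − 135129.76 = 6764.94; nΣy² − (Σy)² = 181.2 − 108.16 = 73.04
r = -484.04 / √(6764.94 × 73.04) = -484.04 / 702.9305 ≈ -0.689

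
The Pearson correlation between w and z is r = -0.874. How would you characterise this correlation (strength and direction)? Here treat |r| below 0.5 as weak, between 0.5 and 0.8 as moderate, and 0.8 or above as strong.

strong negative

r = -0.874 < 0 so the relationship is negative.
|r| = 0.874, which falls in the strong range.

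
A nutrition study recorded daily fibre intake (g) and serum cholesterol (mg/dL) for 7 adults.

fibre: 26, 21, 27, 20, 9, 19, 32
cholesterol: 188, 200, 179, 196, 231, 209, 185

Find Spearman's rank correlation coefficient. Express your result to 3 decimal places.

Rank fibre: 5, 4, 6, 3, 1, 2, 7
Rank cholesterol: 3, 5, 1, 4, 7, 6, 2
d = rank(fibre) − rank(cholesterol): 2, -1, 5, -1, -6, -4, 5; Σd² = 108
ρ = 1 − 6Σd² / [n(n²−1)] = 1 − 6×108 / (7×48) = 1 − 648/336 ≈ -0.929

-0.929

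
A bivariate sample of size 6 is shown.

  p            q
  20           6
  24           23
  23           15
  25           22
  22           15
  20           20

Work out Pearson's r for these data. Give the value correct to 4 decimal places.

0.6346

n = 6, Σp = 134, Σq = 101, Σp² = 3014, Σq² = 1899, Σpq = 2297
nΣpq − ΣpΣq = 13782 − 13534 = 248
nΣp² − (Σp)² = 18084 − 17956 = 128; nΣq² − (Σq)² = 11394 − 10201 = 1193
r = 248 / √(128 × 1193) = 248 / 390.7736 ≈ 0.6346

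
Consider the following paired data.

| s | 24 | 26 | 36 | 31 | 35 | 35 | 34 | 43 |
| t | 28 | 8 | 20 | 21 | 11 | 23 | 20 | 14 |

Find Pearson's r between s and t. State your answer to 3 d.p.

n = 8, Σs = 264, Σt = 145, Σs² = 8964, Σt² = 2935, Σst = 4723
nΣst − ΣsΣt = 37784 − 38280 = -496
nΣs² − (Σs)² = 71712 − 69696 = 2016; nΣt² − (Σt)² = 23480 − 21025 = 2455
r = -496 / √(2016 × 2455) = -496 / 2224.6977 ≈ -0.223

-0.223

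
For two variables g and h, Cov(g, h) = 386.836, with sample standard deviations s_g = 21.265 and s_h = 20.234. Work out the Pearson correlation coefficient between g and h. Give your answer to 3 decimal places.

r = Cov(g,h) / (s_g · s_h) = 386.836 / (21.265 × 20.234)
  = 386.836 / 430.2760 ≈ 0.899

0.899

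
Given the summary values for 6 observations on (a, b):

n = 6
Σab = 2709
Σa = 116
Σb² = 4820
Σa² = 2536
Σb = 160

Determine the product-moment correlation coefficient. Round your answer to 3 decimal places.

r = (nΣab − ΣaΣb) / √[(nΣa² − (Σa)²)(nΣb² − (Σb)²)]
Numerator: 6×2709 − 116×160 = -2306
Denominator: √[(15216 − 13456)(28920 − 25600)] = √[1760 × 3320] = 2417.2712
r = -2306 / 2417.2712 ≈ -0.954

-0.954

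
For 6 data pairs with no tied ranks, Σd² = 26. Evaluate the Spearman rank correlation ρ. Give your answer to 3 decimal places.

0.257

ρ = 1 − 6Σd² / [n(n²−1)] = 1 − 6×26 / (6×35)
  = 1 − 156/210 = 1 − 0.7429 ≈ 0.257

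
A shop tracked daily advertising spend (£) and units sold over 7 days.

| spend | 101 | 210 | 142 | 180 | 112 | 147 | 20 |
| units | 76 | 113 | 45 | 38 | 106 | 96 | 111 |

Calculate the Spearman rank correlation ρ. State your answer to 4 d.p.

Rank spend: 2, 7, 4, 6, 3, 5, 1
Rank units: 3, 7, 2, 1, 5, 4, 6
d = rank(spend) − rank(units): -1, 0, 2, 5, -2, 1, -5; Σd² = 60
ρ = 1 − 6Σd² / [n(n²−1)] = 1 − 6×60 / (7×48) = 1 − 360/336 ≈ -0.0714

-0.0714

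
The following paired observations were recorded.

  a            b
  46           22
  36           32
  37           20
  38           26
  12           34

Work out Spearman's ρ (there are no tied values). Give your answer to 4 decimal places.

Rank a: 5, 2, 3, 4, 1
Rank b: 2, 4, 1, 3, 5
d = rank(a) − rank(b): 3, -2, 2, 1, -4; Σd² = 34
ρ = 1 − 6Σd² / [n(n²−1)] = 1 − 6×34 / (5×24) = 1 − 204/120 ≈ -0.7000

-0.7000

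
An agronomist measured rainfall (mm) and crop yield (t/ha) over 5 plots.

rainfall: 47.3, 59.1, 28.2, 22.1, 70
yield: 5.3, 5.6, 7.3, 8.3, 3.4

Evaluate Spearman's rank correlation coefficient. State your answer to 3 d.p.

-0.900

Rank rainfall: 3, 4, 2, 1, 5
Rank yield: 2, 3, 4, 5, 1
d = rank(rainfall) − rank(yield): 1, 1, -2, -4, 4; Σd² = 38
ρ = 1 − 6Σd² / [n(n²−1)] = 1 − 6×38 / (5×24) = 1 − 228/120 ≈ -0.900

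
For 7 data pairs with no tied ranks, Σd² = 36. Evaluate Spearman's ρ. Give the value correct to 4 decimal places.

ρ = 1 − 6Σd² / [n(n²−1)] = 1 − 6×36 / (7×48)
  = 1 − 216/336 = 1 − 0.64286 ≈ 0.3571

0.3571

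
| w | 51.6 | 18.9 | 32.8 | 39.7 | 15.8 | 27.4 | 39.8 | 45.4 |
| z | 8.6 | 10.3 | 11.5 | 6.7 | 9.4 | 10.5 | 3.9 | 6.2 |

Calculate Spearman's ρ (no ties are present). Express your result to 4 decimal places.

Rank w: 8, 2, 4, 5, 1, 3, 6, 7
Rank z: 4, 6, 8, 3, 5, 7, 1, 2
d = rank(w) − rank(z): 4, -4, -4, 2, -4, -4, 5, 5; Σd² = 134
ρ = 1 − 6Σd² / [n(n²−1)] = 1 − 6×134 / (8×63) = 1 − 804/504 ≈ -0.5952

-0.5952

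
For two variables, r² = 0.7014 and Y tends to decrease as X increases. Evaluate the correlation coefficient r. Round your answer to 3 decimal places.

|r| = √0.7014 = 0.837
The association is negative, so r = −0.837.

-0.837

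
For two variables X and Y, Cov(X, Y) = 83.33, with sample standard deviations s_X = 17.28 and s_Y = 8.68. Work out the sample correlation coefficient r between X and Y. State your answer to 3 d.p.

r = Cov(X,Y) / (s_X · s_Y) = 83.33 / (17.28 × 8.68)
  = 83.33 / 149.9904 ≈ 0.556

0.556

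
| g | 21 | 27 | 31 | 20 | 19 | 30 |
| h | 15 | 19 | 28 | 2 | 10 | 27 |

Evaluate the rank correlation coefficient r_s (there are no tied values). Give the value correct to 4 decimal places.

Rank g: 3, 4, 6, 2, 1, 5
Rank h: 3, 4, 6, 1, 2, 5
d = rank(g) − rank(h): 0, 0, 0, 1, -1, 0; Σd² = 2
ρ = 1 − 6Σd² / [n(n²−1)] = 1 − 6×2 / (6×35) = 1 − 12/210 ≈ 0.9429

0.9429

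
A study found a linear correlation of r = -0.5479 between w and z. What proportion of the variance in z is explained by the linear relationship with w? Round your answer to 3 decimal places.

0.300

r² = (-0.5479)² = 0.300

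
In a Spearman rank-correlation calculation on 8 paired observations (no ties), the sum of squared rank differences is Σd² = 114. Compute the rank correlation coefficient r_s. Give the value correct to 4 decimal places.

-0.3571

ρ = 1 − 6Σd² / [n(n²−1)] = 1 − 6×114 / (8×63)
  = 1 − 684/504 = 1 − 1.35714 ≈ -0.3571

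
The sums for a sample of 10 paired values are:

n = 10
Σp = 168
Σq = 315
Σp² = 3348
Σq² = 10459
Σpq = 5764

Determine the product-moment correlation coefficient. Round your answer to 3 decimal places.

0.889

r = (nΣpq − ΣpΣq) / √[(nΣp² − (Σp)²)(nΣq² − (Σq)²)]
Numerator: 10×5764 − 168×315 = 4720
Denominator: √[(33480 − 28224)(104590 − 99225)] = √[5256 × 5365] = 5310.2203
r = 4720 / 5310.2203 ≈ 0.889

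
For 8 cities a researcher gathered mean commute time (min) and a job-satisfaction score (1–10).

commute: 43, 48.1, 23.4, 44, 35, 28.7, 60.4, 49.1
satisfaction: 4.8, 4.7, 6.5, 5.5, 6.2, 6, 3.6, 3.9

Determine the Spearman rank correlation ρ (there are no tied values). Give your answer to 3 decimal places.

Rank commute: 4, 6, 1, 5, 3, 2, 8, 7
Rank satisfaction: 4, 3, 8, 5, 7, 6, 1, 2
d = rank(commute) − rank(satisfaction): 0, 3, -7, 0, -4, -4, 7, 5; Σd² = 164
ρ = 1 − 6Σd² / [n(n²−1)] = 1 − 6×164 / (8×63) = 1 − 984/504 ≈ -0.952

-0.952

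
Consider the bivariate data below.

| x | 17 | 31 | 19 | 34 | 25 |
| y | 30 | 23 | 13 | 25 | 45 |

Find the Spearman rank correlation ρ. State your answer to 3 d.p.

Rank x: 1, 4, 2, 5, 3
Rank y: 4, 2, 1, 3, 5
d = rank(x) − rank(y): -3, 2, 1, 2, -2; Σd² = 22
ρ = 1 − 6Σd² / [n(n²−1)] = 1 − 6×22 / (5×24) = 1 − 132/120 ≈ -0.100

-0.100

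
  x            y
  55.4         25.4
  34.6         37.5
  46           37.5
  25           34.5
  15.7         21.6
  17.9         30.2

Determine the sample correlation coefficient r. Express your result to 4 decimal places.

n = 6, Σx = 194.6, Σy = 186.7, Σx² = 7574.22, Σy² = 6026.51, Σxy = 6171.86
nΣxy − ΣxΣy = 37031.16 − 36331.82 = 699.34
nΣx² − (Σx)² = 45445.32 − 37869.16 = 7576.16; nΣy² − (Σy)² = 36159.06 − 34856.89 = 1302.17
r = 699.34 / √(7576.16 × 1302.17) = 699.34 / 3140.9311 ≈ 0.2227

0.2227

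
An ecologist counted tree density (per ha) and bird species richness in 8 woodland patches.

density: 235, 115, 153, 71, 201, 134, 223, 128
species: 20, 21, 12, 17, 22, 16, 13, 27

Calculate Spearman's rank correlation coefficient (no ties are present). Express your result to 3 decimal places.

Rank density: 8, 2, 5, 1, 6, 4, 7, 3
Rank species: 5, 6, 1, 4, 7, 3, 2, 8
d = rank(density) − rank(species): 3, -4, 4, -3, -1, 1, 5, -5; Σd² = 102
ρ = 1 − 6Σd² / [n(n²−1)] = 1 − 6×102 / (8×63) = 1 − 612/504 ≈ -0.214

-0.214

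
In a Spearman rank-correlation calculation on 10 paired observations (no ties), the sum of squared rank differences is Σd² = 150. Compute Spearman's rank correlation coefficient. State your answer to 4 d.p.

0.0909

ρ = 1 − 6Σd² / [n(n²−1)] = 1 − 6×150 / (10×99)
  = 1 − 900/990 = 1 − 0.90909 ≈ 0.0909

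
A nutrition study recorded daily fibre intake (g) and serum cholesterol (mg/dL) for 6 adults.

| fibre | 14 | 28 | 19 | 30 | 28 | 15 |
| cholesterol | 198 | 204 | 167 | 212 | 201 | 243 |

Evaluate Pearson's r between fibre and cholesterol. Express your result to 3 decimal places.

n = 6, Σx = 134, Σy = 1225, Σx² = 3250, Σy² = 253103, Σxy = 27290
nΣxy − ΣxΣy = 163740 − 164150 = -410
nΣx² − (Σx)² = 19500 − 17956 = 1544; nΣy² − (Σy)² = 1518618 − 1500625 = 17993
r = -410 / √(1544 × 17993) = -410 / 5270.7867 ≈ -0.078

-0.078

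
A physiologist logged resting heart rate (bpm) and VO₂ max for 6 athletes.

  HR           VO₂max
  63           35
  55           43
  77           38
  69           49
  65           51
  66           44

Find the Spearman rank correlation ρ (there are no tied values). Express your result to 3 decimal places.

0.143

Rank HR: 2, 1, 6, 5, 3, 4
Rank VO₂max: 1, 3, 2, 5, 6, 4
d = rank(HR) − rank(VO₂max): 1, -2, 4, 0, -3, 0; Σd² = 30
ρ = 1 − 6Σd² / [n(n²−1)] = 1 − 6×30 / (6×35) = 1 − 180/210 ≈ 0.143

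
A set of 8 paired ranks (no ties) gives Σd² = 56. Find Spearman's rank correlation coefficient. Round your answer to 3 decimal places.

0.333

ρ = 1 − 6Σd² / [n(n²−1)] = 1 − 6×56 / (8×63)
  = 1 − 336/504 = 1 − 0.6667 ≈ 0.333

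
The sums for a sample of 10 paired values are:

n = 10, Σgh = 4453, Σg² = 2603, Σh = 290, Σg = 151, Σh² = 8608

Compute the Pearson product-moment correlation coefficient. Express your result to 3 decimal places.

r = (nΣgh − ΣgΣh) / √[(nΣg² − (Σg)²)(nΣh² − (Σh)²)]
Numerator: 10×4453 − 151×290 = 740
Denominator: √[(26030 − 22801)(86080 − 84100)] = √[3229 × 1980] = 2528.5213
r = 740 / 2528.5213 ≈ 0.293

0.293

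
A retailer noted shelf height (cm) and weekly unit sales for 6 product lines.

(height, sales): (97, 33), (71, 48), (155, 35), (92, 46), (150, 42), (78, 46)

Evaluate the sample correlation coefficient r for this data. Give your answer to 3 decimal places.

n = 6, Σx = 643, Σy = 250, Σx² = 75523, Σy² = 10614, Σxy = 26154
nΣxy − ΣxΣy = 156924 − 160750 = -3826
nΣx² − (Σx)² = 453138 − 413449 = 39689; nΣy² − (Σy)² = 63684 − 62500 = 1184
r = -3826 / √(39689 × 1184) = -3826 / 6855.0548 ≈ -0.558

-0.558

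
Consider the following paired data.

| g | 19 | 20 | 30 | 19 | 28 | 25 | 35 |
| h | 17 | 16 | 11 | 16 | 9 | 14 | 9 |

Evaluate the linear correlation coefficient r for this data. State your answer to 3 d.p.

n = 7, Σg = 176, Σh = 92, Σg² = 4656, Σh² = 1280, Σgh = 2194
nΣgh − ΣgΣh = 15358 − 16192 = -834
nΣg² − (Σg)² = 32592 − 30976 = 1616; nΣh² − (Σh)² = 8960 − 8464 = 496
r = -834 / √(1616 × 496) = -834 / 895.2854 ≈ -0.932

-0.932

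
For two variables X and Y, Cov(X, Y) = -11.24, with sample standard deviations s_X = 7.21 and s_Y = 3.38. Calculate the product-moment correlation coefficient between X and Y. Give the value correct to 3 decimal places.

r = Cov(X,Y) / (s_X · s_Y) = -11.24 / (7.21 × 3.38)
  = -11.24 / 24.3698 ≈ -0.461

-0.461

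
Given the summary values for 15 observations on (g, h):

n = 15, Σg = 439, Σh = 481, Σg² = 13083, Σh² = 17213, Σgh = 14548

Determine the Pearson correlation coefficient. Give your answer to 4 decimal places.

0.7261

r = (nΣgh − ΣgΣh) / √[(nΣg² − (Σg)²)(nΣh² − (Σh)²)]
Numerator: 15×14548 − 439×481 = 7061
Denominator: √[(196245 − 192721)(258195 − 231361)] = √[3524 × 26834] = 9724.3517
r = 7061 / 9724.3517 ≈ 0.7261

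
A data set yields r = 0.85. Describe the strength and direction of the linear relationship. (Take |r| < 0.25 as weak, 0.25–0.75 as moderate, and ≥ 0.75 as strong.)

r = 0.85 > 0 so the relationship is positive.
|r| = 0.85, which falls in the strong range.

strong positive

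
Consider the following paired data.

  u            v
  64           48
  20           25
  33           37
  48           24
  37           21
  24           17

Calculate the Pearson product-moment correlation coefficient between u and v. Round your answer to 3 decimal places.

n = 6, Σu = 226, Σv = 172, Σu² = 9834, Σv² = 5604, Σuv = 7130
nΣuv − ΣuΣv = 42780 − 38872 = 3908
nΣu² − (Σu)² = 59004 − 51076 = 7928; nΣv² − (Σv)² = 33624 − 29584 = 4040
r = 3908 / √(7928 × 4040) = 3908 / 5659.4275 ≈ 0.691

0.691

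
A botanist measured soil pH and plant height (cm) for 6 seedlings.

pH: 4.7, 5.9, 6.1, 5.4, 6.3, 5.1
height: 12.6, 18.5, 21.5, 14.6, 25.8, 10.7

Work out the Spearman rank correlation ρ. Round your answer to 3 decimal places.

0.943

Rank pH: 1, 4, 5, 3, 6, 2
Rank height: 2, 4, 5, 3, 6, 1
d = rank(pH) − rank(height): -1, 0, 0, 0, 0, 1; Σd² = 2
ρ = 1 − 6Σd² / [n(n²−1)] = 1 − 6×2 / (6×35) = 1 − 12/210 ≈ 0.943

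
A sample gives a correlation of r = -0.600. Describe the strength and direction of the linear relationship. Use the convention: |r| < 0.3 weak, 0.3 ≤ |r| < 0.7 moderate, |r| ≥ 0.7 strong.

r = -0.600 < 0 so the relationship is negative.
|r| = 0.600, which falls in the moderate range.

moderate negative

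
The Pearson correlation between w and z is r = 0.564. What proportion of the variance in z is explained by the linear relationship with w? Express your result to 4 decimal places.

0.3181

r² = (0.564)² = 0.3181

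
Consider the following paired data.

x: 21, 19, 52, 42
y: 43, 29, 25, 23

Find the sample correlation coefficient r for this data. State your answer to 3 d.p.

-0.687

n = 4, Σx = 134, Σy = 120, Σx² = 5270, Σy² = 3844, Σxy = 3720
nΣxy − ΣxΣy = 14880 − 16080 = -1200
nΣx² − (Σx)² = 21080 − 17956 = 3124; nΣy² − (Σy)² = 15376 − 14400 = 976
r = -1200 / √(3124 × 976) = -1200 / 1746.1455 ≈ -0.687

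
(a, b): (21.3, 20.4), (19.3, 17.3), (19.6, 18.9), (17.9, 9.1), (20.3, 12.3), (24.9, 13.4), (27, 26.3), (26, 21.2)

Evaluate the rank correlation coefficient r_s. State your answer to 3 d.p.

0.738

Rank a: 5, 2, 3, 1, 4, 6, 8, 7
Rank b: 6, 4, 5, 1, 2, 3, 8, 7
d = rank(a) − rank(b): -1, -2, -2, 0, 2, 3, 0, 0; Σd² = 22
ρ = 1 − 6Σd² / [n(n²−1)] = 1 − 6×22 / (8×63) = 1 − 132/504 ≈ 0.738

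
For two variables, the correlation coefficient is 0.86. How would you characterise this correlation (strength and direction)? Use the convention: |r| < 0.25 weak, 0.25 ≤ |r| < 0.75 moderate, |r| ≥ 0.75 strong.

r = 0.86 > 0 so the relationship is positive.
|r| = 0.86, which falls in the strong range.

strong positive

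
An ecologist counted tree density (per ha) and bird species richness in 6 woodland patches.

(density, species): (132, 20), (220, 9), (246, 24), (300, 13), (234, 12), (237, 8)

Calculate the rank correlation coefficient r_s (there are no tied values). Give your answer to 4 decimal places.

0.1429

Rank density: 1, 2, 5, 6, 3, 4
Rank species: 5, 2, 6, 4, 3, 1
d = rank(density) − rank(species): -4, 0, -1, 2, 0, 3; Σd² = 30
ρ = 1 − 6Σd² / [n(n²−1)] = 1 − 6×30 / (6×35) = 1 − 180/210 ≈ 0.1429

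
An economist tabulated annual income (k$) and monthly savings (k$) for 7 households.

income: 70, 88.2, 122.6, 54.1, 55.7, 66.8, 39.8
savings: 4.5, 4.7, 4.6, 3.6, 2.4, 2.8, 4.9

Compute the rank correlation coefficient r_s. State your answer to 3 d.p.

Rank income: 5, 6, 7, 2, 3, 4, 1
Rank savings: 4, 6, 5, 3, 1, 2, 7
d = rank(income) − rank(savings): 1, 0, 2, -1, 2, 2, -6; Σd² = 50
ρ = 1 − 6Σd² / [n(n²−1)] = 1 − 6×50 / (7×48) = 1 − 300/336 ≈ 0.107

0.107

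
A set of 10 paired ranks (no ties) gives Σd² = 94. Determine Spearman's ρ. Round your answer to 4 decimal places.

ρ = 1 − 6Σd² / [n(n²−1)] = 1 − 6×94 / (10×99)
  = 1 − 564/990 = 1 − 0.56970 ≈ 0.4303

0.4303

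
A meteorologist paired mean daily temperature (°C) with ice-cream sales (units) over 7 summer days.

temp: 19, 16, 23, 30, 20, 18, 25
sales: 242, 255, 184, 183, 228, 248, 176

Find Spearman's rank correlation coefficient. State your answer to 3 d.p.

-0.964

Rank temp: 3, 1, 5, 7, 4, 2, 6
Rank sales: 5, 7, 3, 2, 4, 6, 1
d = rank(temp) − rank(sales): -2, -6, 2, 5, 0, -4, 5; Σd² = 110
ρ = 1 − 6Σd² / [n(n²−1)] = 1 − 6×110 / (7×48) = 1 − 660/336 ≈ -0.964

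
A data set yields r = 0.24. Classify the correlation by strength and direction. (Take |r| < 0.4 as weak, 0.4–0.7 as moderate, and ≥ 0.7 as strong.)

weak positive

r = 0.24 > 0 so the relationship is positive.
|r| = 0.24, which falls in the weak range.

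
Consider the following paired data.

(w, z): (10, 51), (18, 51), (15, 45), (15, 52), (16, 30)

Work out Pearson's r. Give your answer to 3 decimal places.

-0.240

n = 5, Σw = 74, Σz = 229, Σw² = 1130, Σz² = 10831, Σwz = 3363
nΣwz − ΣwΣz = 16815 − 16946 = -131
nΣw² − (Σw)² = 5650 − 5476 = 174; nΣz² − (Σz)² = 54155 − 52441 = 1714
r = -131 / √(174 × 1714) = -131 / 546.1099 ≈ -0.240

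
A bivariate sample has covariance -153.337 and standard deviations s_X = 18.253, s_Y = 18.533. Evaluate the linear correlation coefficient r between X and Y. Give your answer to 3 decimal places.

-0.453

r = Cov(X,Y) / (s_X · s_Y) = -153.337 / (18.253 × 18.533)
  = -153.337 / 338.2828 ≈ -0.453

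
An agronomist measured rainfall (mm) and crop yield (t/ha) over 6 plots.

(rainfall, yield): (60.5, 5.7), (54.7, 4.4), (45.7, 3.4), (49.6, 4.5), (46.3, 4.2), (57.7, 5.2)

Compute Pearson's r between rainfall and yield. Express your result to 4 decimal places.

0.9089

n = 6, Σx = 314.5, Σy = 27.4, Σx² = 16673.97, Σy² = 128.34, Σxy = 1458.61
nΣxy − ΣxΣy = 8751.66 − 8617.3 = 134.36
nΣx² − (Σx)² = 100043.82 − 98910.25 = 1133.57; nΣy² − (Σy)² = 770.04 − 750.76 = 19.28
r = 134.36 / √(1133.57 × 19.28) = 134.36 / 147.8351 ≈ 0.9089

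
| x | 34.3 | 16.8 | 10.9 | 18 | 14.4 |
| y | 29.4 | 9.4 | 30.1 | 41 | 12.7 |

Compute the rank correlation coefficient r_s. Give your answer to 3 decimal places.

Rank x: 5, 3, 1, 4, 2
Rank y: 3, 1, 4, 5, 2
d = rank(x) − rank(y): 2, 2, -3, -1, 0; Σd² = 18
ρ = 1 − 6Σd² / [n(n²−1)] = 1 − 6×18 / (5×24) = 1 − 108/120 ≈ 0.100

0.100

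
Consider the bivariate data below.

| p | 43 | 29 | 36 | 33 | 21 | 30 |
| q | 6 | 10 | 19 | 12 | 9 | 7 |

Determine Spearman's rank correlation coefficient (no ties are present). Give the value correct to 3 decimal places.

-0.029

Rank p: 6, 2, 5, 4, 1, 3
Rank q: 1, 4, 6, 5, 3, 2
d = rank(p) − rank(q): 5, -2, -1, -1, -2, 1; Σd² = 36
ρ = 1 − 6Σd² / [n(n²−1)] = 1 − 6×36 / (6×35) = 1 − 216/210 ≈ -0.029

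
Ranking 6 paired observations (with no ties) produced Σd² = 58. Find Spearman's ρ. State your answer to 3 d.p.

-0.657

ρ = 1 − 6Σd² / [n(n²−1)] = 1 − 6×58 / (6×35)
  = 1 − 348/210 = 1 − 1.6571 ≈ -0.657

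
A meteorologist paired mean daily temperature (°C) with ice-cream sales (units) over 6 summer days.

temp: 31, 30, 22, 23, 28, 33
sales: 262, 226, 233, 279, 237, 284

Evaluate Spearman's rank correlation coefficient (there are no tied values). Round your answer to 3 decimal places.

0.429

Rank temp: 5, 4, 1, 2, 3, 6
Rank sales: 4, 1, 2, 5, 3, 6
d = rank(temp) − rank(sales): 1, 3, -1, -3, 0, 0; Σd² = 20
ρ = 1 − 6Σd² / [n(n²−1)] = 1 − 6×20 / (6×35) = 1 − 120/210 ≈ 0.429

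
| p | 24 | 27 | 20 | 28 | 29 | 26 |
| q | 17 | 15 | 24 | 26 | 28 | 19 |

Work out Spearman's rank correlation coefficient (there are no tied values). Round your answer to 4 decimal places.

0.4857

Rank p: 2, 4, 1, 5, 6, 3
Rank q: 2, 1, 4, 5, 6, 3
d = rank(p) − rank(q): 0, 3, -3, 0, 0, 0; Σd² = 18
ρ = 1 − 6Σd² / [n(n²−1)] = 1 − 6×18 / (6×35) = 1 − 108/210 ≈ 0.4857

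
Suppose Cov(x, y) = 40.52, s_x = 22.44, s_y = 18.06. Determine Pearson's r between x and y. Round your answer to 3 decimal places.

r = Cov(x,y) / (s_x · s_y) = 40.52 / (22.44 × 18.06)
  = 40.52 / 405.2664 ≈ 0.100

0.100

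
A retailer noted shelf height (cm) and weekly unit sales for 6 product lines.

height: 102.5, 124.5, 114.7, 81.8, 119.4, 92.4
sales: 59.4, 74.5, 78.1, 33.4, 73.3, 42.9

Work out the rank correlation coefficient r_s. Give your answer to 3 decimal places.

0.829

Rank height: 3, 6, 4, 1, 5, 2
Rank sales: 3, 5, 6, 1, 4, 2
d = rank(height) − rank(sales): 0, 1, -2, 0, 1, 0; Σd² = 6
ρ = 1 − 6Σd² / [n(n²−1)] = 1 − 6×6 / (6×35) = 1 − 36/210 ≈ 0.829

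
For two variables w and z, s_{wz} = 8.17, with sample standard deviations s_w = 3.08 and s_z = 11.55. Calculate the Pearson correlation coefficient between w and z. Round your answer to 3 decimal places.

0.230

r = Cov(w,z) / (s_w · s_z) = 8.17 / (3.08 × 11.55)
  = 8.17 / 35.5740 ≈ 0.230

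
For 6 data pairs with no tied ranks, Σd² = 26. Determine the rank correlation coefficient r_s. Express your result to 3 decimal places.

ρ = 1 − 6Σd² / [n(n²−1)] = 1 − 6×26 / (6×35)
  = 1 − 156/210 = 1 − 0.7429 ≈ 0.257

0.257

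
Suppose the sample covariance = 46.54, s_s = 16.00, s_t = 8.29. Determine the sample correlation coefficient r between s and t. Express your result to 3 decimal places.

r = Cov(s,t) / (s_s · s_t) = 46.54 / (16.00 × 8.29)
  = 46.54 / 132.6400 ≈ 0.351

0.351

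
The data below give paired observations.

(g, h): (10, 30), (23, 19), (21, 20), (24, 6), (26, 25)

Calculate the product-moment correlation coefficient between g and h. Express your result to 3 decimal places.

n = 5, Σg = 104, Σh = 100, Σg² = 2322, Σh² = 2322, Σgh = 1951
nΣgh − ΣgΣh = 9755 − 10400 = -645
nΣg² − (Σg)² = 11610 − 10816 = 794; nΣh² − (Σh)² = 11610 − 10000 = 1610
r = -645 / √(794 × 1610) = -645 / 1130.6370 ≈ -0.570

-0.570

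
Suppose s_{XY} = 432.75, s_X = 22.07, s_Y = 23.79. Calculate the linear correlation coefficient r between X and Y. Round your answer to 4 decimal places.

0.8242

r = Cov(X,Y) / (s_X · s_Y) = 432.75 / (22.07 × 23.79)
  = 432.75 / 525.0453 ≈ 0.8242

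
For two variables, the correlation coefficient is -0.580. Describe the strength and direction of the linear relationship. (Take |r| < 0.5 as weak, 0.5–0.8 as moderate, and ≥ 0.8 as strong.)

r = -0.580 < 0 so the relationship is negative.
|r| = 0.580, which falls in the moderate range.

moderate negative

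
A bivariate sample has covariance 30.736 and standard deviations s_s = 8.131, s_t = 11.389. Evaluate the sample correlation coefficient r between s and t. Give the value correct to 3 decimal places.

0.332

r = Cov(s,t) / (s_s · s_t) = 30.736 / (8.131 × 11.389)
  = 30.736 / 92.6040 ≈ 0.332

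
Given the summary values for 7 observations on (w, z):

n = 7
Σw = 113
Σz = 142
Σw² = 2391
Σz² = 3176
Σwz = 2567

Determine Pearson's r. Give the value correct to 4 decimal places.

r = (nΣwz − ΣwΣz) / √[(nΣw² − (Σw)²)(nΣz² − (Σz)²)]
Numerator: 7×2567 − 113×142 = 1923
Denominator: √[(16737 − 12769)(22232 − 20164)] = √[3968 × 2068] = 2864.5809
r = 1923 / 2864.5809 ≈ 0.6713

0.6713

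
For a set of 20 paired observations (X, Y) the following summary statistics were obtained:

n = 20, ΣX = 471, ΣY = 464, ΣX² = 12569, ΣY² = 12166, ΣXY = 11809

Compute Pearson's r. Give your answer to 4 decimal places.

r = (nΣXY − ΣXΣY) / √[(nΣX² − (ΣX)²)(nΣY² − (ΣY)²)]
Numerator: 20×11809 − 471×464 = 17636
Denominator: √[(251380 − 221841)(243320 − 215296)] = √[29539 × 28024] = 28771.5300
r = 17636 / 28771.5300 ≈ 0.6130

0.6130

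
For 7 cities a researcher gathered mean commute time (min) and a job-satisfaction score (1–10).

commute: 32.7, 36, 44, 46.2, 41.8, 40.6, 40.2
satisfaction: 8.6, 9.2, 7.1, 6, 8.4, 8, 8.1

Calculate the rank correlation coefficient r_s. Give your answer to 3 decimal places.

-0.857

Rank commute: 1, 2, 6, 7, 5, 4, 3
Rank satisfaction: 6, 7, 2, 1, 5, 3, 4
d = rank(commute) − rank(satisfaction): -5, -5, 4, 6, 0, 1, -1; Σd² = 104
ρ = 1 − 6Σd² / [n(n²−1)] = 1 − 6×104 / (7×48) = 1 − 624/336 ≈ -0.857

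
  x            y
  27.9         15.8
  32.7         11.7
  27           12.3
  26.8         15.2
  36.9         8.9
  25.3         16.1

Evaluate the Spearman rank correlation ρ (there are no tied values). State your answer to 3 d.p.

Rank x: 4, 5, 3, 2, 6, 1
Rank y: 5, 2, 3, 4, 1, 6
d = rank(x) − rank(y): -1, 3, 0, -2, 5, -5; Σd² = 64
ρ = 1 − 6Σd² / [n(n²−1)] = 1 − 6×64 / (6×35) = 1 − 384/210 ≈ -0.829

-0.829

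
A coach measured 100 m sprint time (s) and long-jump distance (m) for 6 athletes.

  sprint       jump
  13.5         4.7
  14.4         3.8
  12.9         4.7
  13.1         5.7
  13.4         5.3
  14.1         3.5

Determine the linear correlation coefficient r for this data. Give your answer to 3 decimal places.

-0.801

n = 6, Σx = 81.4, Σy = 27.7, Σx² = 1106, Σy² = 131.45, Σxy = 373.84
nΣxy − ΣxΣy = 2243.04 − 2254.78 = -11.74
nΣx² − (Σx)² = 6636 − 6625.96 = 10.04; nΣy² − (Σy)² = 788.7 − 767.29 = 21.41
r = -11.74 / √(10.04 × 21.41) = -11.74 / 14.6614 ≈ -0.801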